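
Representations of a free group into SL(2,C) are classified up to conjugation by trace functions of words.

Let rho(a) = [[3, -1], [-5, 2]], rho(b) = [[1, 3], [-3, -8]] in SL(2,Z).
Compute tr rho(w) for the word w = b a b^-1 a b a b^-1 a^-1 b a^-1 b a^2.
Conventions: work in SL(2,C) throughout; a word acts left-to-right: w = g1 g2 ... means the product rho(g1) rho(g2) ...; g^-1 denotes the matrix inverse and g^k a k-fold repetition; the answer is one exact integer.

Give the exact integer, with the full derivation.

rho(b) = [[1, 3], [-3, -8]]
... * rho(a) = [[3, -1], [-5, 2]]  ->  [[-12, 5], [31, -13]]
... * rho(b^-1) = [[-8, -3], [3, 1]]  ->  [[111, 41], [-287, -106]]
... * rho(a) = [[3, -1], [-5, 2]]  ->  [[128, -29], [-331, 75]]
... * rho(b) = [[1, 3], [-3, -8]]  ->  [[215, 616], [-556, -1593]]
... * rho(a) = [[3, -1], [-5, 2]]  ->  [[-2435, 1017], [6297, -2630]]
... * rho(b^-1) = [[-8, -3], [3, 1]]  ->  [[22531, 8322], [-58266, -21521]]
... * rho(a^-1) = [[2, 1], [5, 3]]  ->  [[86672, 47497], [-224137, -122829]]
... * rho(b) = [[1, 3], [-3, -8]]  ->  [[-55819, -119960], [144350, 310221]]
... * rho(a^-1) = [[2, 1], [5, 3]]  ->  [[-711438, -415699], [1839805, 1075013]]
... * rho(b) = [[1, 3], [-3, -8]]  ->  [[535659, 1191278], [-1385234, -3080689]]
... * rho(a) = [[3, -1], [-5, 2]]  ->  [[-4349413, 1846897], [11247743, -4776144]]
... * rho(a) = [[3, -1], [-5, 2]]  ->  [[-22282724, 8043207], [57623949, -20800031]]
tr = -22282724 + -20800031 = -43082755

-43082755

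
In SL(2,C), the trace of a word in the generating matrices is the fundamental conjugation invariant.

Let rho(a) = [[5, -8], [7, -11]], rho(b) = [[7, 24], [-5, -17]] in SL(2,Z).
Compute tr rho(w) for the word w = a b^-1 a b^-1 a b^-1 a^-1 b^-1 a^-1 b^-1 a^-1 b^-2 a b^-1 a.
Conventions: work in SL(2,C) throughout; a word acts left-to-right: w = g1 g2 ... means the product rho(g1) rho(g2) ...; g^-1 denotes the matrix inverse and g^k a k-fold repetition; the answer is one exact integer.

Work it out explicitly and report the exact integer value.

rho(a) = [[5, -8], [7, -11]]
... * rho(b^-1) = [[-17, -24], [5, 7]]  ->  [[-125, -176], [-174, -245]]
... * rho(a) = [[5, -8], [7, -11]]  ->  [[-1857, 2936], [-2585, 4087]]
... * rho(b^-1) = [[-17, -24], [5, 7]]  ->  [[46249, 65120], [64380, 90649]]
... * rho(a) = [[5, -8], [7, -11]]  ->  [[687085, -1086312], [956443, -1512179]]
... * rho(b^-1) = [[-17, -24], [5, 7]]  ->  [[-17112005, -24094224], [-23820426, -33539885]]
... * rho(a^-1) = [[-11, 8], [-7, 5]]  ->  [[356891623, -257367160], [496803881, -358262833]]
... * rho(b^-1) = [[-17, -24], [5, 7]]  ->  [[-7353993391, -10366969072], [-10236980142, -14431132975]]
... * rho(a^-1) = [[-11, 8], [-7, 5]]  ->  [[153462710805, -110666792488], [213624712387, -154051506011]]
... * rho(b^-1) = [[-17, -24], [5, 7]]  ->  [[-3162200046125, -4457772606736], [-4401877640634, -6205353639365]]
... * rho(a^-1) = [[-11, 8], [-7, 5]]  ->  [[65988608754527, -47586463402680], [91858129522529, -66241789321897]]
... * rho(b^-1) = [[-17, -24], [5, 7]]  ->  [[-1359738665840359, -1916831853927408], [-1892797148492478, -2668287633793975]]
... * rho(b^-1) = [[-17, -24], [5, 7]]  ->  [[13531398049649063, 19215905002676760], [18836113355402251, 26749118127261647]]
... * rho(a) = [[5, -8], [7, -11]]  ->  [[202168325266982635, -319626139426636864], [281424393667842784, -444929206243096125]]
... * rho(b^-1) = [[-17, -24], [5, 7]]  ->  [[-5034992226671889115, -7089422782394041288], [-7008860723568807953, -9868689891729899691]]
... * rho(a) = [[5, -8], [7, -11]]  ->  [[-74800920610117734591, 118263588419709567088], [-104125132859953337602, 164626474597579360225]]
tr = -74800920610117734591 + 164626474597579360225 = 89825553987461625634

89825553987461625634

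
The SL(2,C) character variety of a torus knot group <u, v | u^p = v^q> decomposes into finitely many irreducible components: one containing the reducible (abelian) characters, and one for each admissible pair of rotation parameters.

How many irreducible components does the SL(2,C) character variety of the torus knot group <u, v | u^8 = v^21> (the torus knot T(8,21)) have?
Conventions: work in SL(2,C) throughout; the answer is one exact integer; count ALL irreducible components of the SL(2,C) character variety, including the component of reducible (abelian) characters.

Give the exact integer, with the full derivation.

For T(8,21): irreducibility forces the central element u^8 = v^21 to one of +I, -I.
On an irreducible component, tr(u) is locked at 2*cos(pi*alpha/8) for some alpha in 1..7, and tr(v) at 2*cos(pi*beta/21) for some beta in 1..20.
Consistency of u^8 = (-1)^alpha I with v^21 = (-1)^beta I forces alpha = beta (mod 2).
Enumerate parity-matched pairs: 4*10 odd-odd plus 3*10 even-even gives 70.
components with irreducible characters: 70; plus the single component of reducible (abelian) characters: total 71.

71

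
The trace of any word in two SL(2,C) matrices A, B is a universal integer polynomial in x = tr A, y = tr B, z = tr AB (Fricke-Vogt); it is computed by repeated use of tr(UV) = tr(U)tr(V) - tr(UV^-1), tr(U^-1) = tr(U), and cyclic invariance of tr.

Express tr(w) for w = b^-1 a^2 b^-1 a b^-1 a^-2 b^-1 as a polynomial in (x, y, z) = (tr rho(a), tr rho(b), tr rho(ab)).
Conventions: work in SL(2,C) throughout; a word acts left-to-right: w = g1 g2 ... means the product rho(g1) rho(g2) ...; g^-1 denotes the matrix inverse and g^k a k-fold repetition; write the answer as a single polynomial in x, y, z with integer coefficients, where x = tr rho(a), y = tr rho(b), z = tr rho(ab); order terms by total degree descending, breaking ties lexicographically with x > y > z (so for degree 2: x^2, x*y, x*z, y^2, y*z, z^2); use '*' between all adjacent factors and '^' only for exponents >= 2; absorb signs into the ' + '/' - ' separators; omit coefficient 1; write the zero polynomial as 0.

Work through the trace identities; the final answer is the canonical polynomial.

x^4*y^3*z - x^5*y^2 - x^3*y^4 - 2*x^3*y^2*z^2 + x^4*y*z + x^2*y^3*z + x^2*y*z^3 + 4*x^3*y^2 + x*y^4 - 4*x^2*y*z - y^3*z - 3*x*y^2 + 2*y*z + x

tr(a^2) = tr(a) tr(a) - tr(1)  (reduce the a square) = x^2 - 2
tr(a^2 b) = tr(a) tr(b a) - tr(b)  (reduce the a square) = x*z - y
tr(b^-1 a^2) = tr(a^2) tr(b) - tr(a^2 b)  (eliminate b^-1) = x^2*y - x*z - y
tr(b^2 a^2) = tr(b) tr(a^2 b) - tr(a^2)  (reduce the b square) = x*y*z - x^2 - y^2 + 2
tr(b^2 a) = tr(b) tr(a b) - tr(a)  (reduce the b square) = y*z - x
tr(b a^3 b) = tr(a) tr(b^2 a^2) - tr(b^2 a)  (reduce the a square) = x^2*y*z - x^3 - x*y^2 - y*z + 3*x
tr(b a b a) = tr(b a) tr(b a) - tr(1)  (split on b) = z^2 - 2
tr(b a b a^2) = tr(a) tr(b a b a) - tr(b a b)  (reduce the a square) = x*z^2 - y*z - x
tr(b a^3 b a) = tr(a) tr(b a b a^2) - tr(b a b a)  (reduce the a square) = x^2*z^2 - x*y*z - x^2 - z^2 + 2
tr(a^3 b a^-1 b) = tr(b a^3 b) tr(a) - tr(b a^3 b a)  (eliminate a^-1) = x^3*y*z - x^4 - x^2*y^2 - x^2*z^2 + 4*x^2 + z^2 - 2
tr(a^-1 b^-1 a^3 b) = tr(a^3 b a^-1) tr(b) - tr(a^3 b a^-1 b)  (eliminate b^-1) = -x^3*y*z + x^4 + x^2*y^2 + x^2*z^2 + x*y*z - 4*x^2 - y^2 - z^2 + 2
tr(a^3 b^-1 a^-1 b^-1) = tr(a^-1 b^-1 a^3) tr(b) - tr(a^-1 b^-1 a^3 b)  (eliminate b^-1) = x^3*y*z - x^4 - x^2*z^2 - 2*x*y*z + 4*x^2 + z^2 - 2
tr(a b^-1 a^-1 b^-2 a^2) = tr(a^3 b^-1 a^-1 b^-1) tr(b) - tr(a^3 b^-1 a^-1)  (eliminate b^-1) = x^3*y^2*z - x^4*y - x^2*y*z^2 - 2*x*y^2*z + 3*x^2*y + y*z^2 + x*z - y
tr(a^2 b a) = tr(a) tr(b a^2) - tr(b a)  (reduce the a square) = x^2*z - x*y - z
tr(b^-1 a^2 b a) = tr(a^2 b a) tr(b) - tr(a^2 b a b)  (eliminate b^-1) = x^2*y*z - x*y^2 - x*z^2 + x
tr(b a b a b a) = tr(b a b a) tr(b a) - tr(a b)  (split on b) = z^3 - 3*z
tr(b a b a b) = tr(b) tr(a b a b) - tr(a b a)  (reduce the b square) = y*z^2 - x*z - y
tr(a^2 b a b a b) = tr(a) tr(b a b a b a) - tr(b a b a b)  (reduce the a square) = x*z^3 - y*z^2 - 2*x*z + y
tr(a^2 b a b a b^-1) = tr(a^2 b a b a) tr(b) - tr(a^2 b a b a b)  (eliminate b^-1) = x^2*y*z^2 - x*y^2*z - x*z^3 - x^2*y + 2*x*z + y
tr(b^-2 a^2 b a b a) = tr(a^2 b a b a b^-1) tr(b) - tr(a^2 b a b a)  (eliminate b^-1) = x^2*y^2*z^2 - x*y^3*z - x*y*z^3 - x^2*y^2 - x^2*z^2 + 3*x*y*z + x^2 + y^2 + z^2 - 2
tr(a^-1 b^-2 a^2 b a b) = tr(b^-2 a^2 b a b) tr(a) - tr(b^-2 a^2 b a b a)  (eliminate a^-1) = -x^2*y^2*z^2 + x^3*y*z + x*y^3*z + x*y*z^3 - 3*x*y*z - y^2 - z^2 + 2
tr(a b^-1 a^-1 b^-2 a^2 b) = tr(a^-1 b^-2 a^2 b a) tr(b) - tr(a^-1 b^-2 a^2 b a b)  (eliminate b^-1) = x^2*y^2*z^2 - x^3*y*z - x*y^3*z - x*y*z^3 + x^2*y^2 + 2*x*y*z + z^2 - 2
tr(a^-1 b^-2 a^2 b^-1 a b^-1) = tr(a b^-1 a^-1 b^-2 a^2) tr(b) - tr(a b^-1 a^-1 b^-2 a^2 b)  (eliminate b^-1) = x^3*y^3*z - x^4*y^2 - 2*x^2*y^2*z^2 + x^3*y*z - x*y^3*z + x*y*z^3 + 2*x^2*y^2 + y^2*z^2 - x*y*z - y^2 - z^2 + 2
tr(a^3) = tr(a) tr(a^2) - tr(a)  (reduce the a square) = x^3 - 3*x
tr(b^-1 a^3) = tr(a^3) tr(b) - tr(a^3 b)  (eliminate b^-1) = x^3*y - x^2*z - 2*x*y + z
tr(a b^-2 a^2) = tr(b^-1 a^3) tr(b) - tr(b^-1 a^3 b)  (eliminate b^-1) = x^3*y^2 - x^2*y*z - x^3 - 2*x*y^2 + y*z + 3*x
tr(a b^-2 a^2 b) = tr(b^-1 a^2 b a) tr(b) - tr(b^-1 a^2 b a b)  (eliminate b^-1) = x^2*y^2*z - x*y^3 - x*y*z^2 - x^2*z + 2*x*y + z
tr(b^-2 a^2 b^-1 a) = tr(a b^-2 a^2) tr(b) - tr(a b^-2 a^2 b)  (eliminate b^-1) = x^3*y^3 - 2*x^2*y^2*z - x^3*y - x*y^3 + x*y*z^2 + x^2*z + y^2*z + x*y - z
tr(b^-1 a^2 b^-1 a) = tr(a b^-1 a^2) tr(b) - tr(a b^-1 a^2 b)  (eliminate b^-1) = x^3*y^2 - 2*x^2*y*z - x*y^2 + x*z^2 + y*z - x
tr(b^-2 a^2 b^-1 a b^-1) = tr(b^-2 a^2 b^-1 a) tr(b) - tr(b^-2 a^2 b^-1 a b)  (eliminate b^-1) = x^3*y^4 - 2*x^2*y^3*z - 2*x^3*y^2 - x*y^4 + x*y^2*z^2 + 3*x^2*y*z + y^3*z + 2*x*y^2 - x*z^2 - 2*y*z + x
tr(b^-1 a^2 b^-1 a b^-1 a^-2 b^-1) = tr(a^-1 b^-2 a^2 b^-1 a b^-1) tr(a) - tr(a^-1 b^-2 a^2 b^-1 a b^-1 a)  (eliminate a^-1) = x^4*y^3*z - x^5*y^2 - x^3*y^4 - 2*x^3*y^2*z^2 + x^4*y*z + x^2*y^3*z + x^2*y*z^3 + 4*x^3*y^2 + x*y^4 - 4*x^2*y*z - y^3*z - 3*x*y^2 + 2*y*z + x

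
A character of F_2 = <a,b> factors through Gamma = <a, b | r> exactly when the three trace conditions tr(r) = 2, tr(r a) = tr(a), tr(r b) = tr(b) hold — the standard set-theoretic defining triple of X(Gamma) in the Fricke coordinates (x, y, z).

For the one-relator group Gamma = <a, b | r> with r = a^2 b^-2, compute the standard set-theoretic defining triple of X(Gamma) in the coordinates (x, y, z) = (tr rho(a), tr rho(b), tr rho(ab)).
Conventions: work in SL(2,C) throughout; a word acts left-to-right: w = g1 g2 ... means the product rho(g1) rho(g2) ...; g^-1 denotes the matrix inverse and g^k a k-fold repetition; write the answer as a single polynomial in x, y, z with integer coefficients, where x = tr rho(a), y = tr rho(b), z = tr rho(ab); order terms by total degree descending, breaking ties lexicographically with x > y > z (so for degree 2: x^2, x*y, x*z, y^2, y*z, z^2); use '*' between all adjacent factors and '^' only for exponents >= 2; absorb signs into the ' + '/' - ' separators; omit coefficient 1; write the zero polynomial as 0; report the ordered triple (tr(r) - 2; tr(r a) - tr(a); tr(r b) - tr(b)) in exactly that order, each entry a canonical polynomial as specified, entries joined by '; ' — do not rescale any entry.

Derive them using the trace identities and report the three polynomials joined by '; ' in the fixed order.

x^2*y^2 - x*y*z - x^2 - y^2; x^3*y^2 - x^2*y*z - x^3 - 2*x*y^2 + y*z + 2*x; x^2*y - x*z - 2*y

trace(a^2) = trace(a) * trace(a) - trace(1)  (reduce the a square) = x^2 - 2
trace(a^2 b) = trace(a) * trace(b a) - trace(b)  (reduce the a square) = x*z - y
trace(a^2 b^-1) = trace(a^2) * trace(b) - trace(a^2 b)  (eliminate b^-1) = x^2*y - x*z - y
trace(a^2 b^-2) = trace(a^2 b^-1) * trace(b) - trace(a^2)  (eliminate b^-1) = x^2*y^2 - x*y*z - x^2 - y^2 + 2
trace(a^3) = trace(a) * trace(a^2) - trace(a) = x^3 - 3*x
trace(a^3 b) = trace(a) * trace(b a^2) - trace(b a) = x^2*z - x*y - z
trace(b^-1 a^3) = trace(a^3) * trace(b) - trace(a^3 b) = x^3*y - x^2*z - 2*x*y + z
trace(a^2 b^-2 a) = trace(b^-1 a^3) * trace(b) - trace(b^-1 a^3 b) = x^3*y^2 - x^2*y*z - x^3 - 2*x*y^2 + y*z + 3*x
assemble the triple (trace(r) - 2; trace(r a) - x; trace(r b) - y)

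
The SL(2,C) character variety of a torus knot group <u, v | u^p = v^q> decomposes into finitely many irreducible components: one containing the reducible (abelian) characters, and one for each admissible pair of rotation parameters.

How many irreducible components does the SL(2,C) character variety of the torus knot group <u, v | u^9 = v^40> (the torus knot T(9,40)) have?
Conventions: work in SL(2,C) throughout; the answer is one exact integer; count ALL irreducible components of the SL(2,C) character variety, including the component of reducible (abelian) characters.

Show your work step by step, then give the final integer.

For T(9,40): irreducibility forces the central element u^9 = v^40 to one of +I, -I.
This locks tr(u) to 2*cos(pi*alpha/9), alpha in 1..8, and tr(v) to 2*cos(pi*beta/40), beta in 1..39, on each component of irreducible characters.
u^9 = (-1)^alpha I and v^40 = (-1)^beta I must agree, so alpha and beta have equal parity.
count pairs: odd alpha (4 choices) x odd beta (20), plus even alpha (4) x even beta (19): 4*20 + 4*19 = 156.
components with irreducible characters: 156; plus the single component of reducible (abelian) characters: total 157.

157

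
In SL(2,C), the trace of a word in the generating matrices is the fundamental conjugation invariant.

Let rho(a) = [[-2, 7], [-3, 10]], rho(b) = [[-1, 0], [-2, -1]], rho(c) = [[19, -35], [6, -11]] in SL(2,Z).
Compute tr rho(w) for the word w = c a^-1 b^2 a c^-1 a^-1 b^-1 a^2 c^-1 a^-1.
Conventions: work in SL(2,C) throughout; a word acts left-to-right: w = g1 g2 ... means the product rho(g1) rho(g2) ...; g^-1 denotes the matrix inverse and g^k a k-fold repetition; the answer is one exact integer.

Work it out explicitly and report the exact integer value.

rho(c) = [[19, -35], [6, -11]]
... * rho(a^-1) = [[10, -7], [3, -2]]  ->  [[85, -63], [27, -20]]
... * rho(b) = [[-1, 0], [-2, -1]]  ->  [[41, 63], [13, 20]]
... * rho(b) = [[-1, 0], [-2, -1]]  ->  [[-167, -63], [-53, -20]]
... * rho(a) = [[-2, 7], [-3, 10]]  ->  [[523, -1799], [166, -571]]
... * rho(c^-1) = [[-11, 35], [-6, 19]]  ->  [[5041, -15876], [1600, -5039]]
... * rho(a^-1) = [[10, -7], [3, -2]]  ->  [[2782, -3535], [883, -1122]]
... * rho(b^-1) = [[-1, 0], [2, -1]]  ->  [[-9852, 3535], [-3127, 1122]]
... * rho(a) = [[-2, 7], [-3, 10]]  ->  [[9099, -33614], [2888, -10669]]
... * rho(a) = [[-2, 7], [-3, 10]]  ->  [[82644, -272447], [26231, -86474]]
... * rho(c^-1) = [[-11, 35], [-6, 19]]  ->  [[725598, -2283953], [230303, -724921]]
... * rho(a^-1) = [[10, -7], [3, -2]]  ->  [[404121, -511280], [128267, -162279]]
tr = 404121 + -162279 = 241842

241842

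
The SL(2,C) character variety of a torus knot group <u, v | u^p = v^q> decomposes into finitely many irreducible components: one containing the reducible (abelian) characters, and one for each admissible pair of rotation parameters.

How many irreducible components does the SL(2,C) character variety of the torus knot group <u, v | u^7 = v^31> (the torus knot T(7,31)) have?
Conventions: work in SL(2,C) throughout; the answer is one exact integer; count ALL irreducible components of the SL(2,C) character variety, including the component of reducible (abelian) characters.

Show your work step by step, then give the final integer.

In the torus knot group T(7,31), u^7 = v^31 is central, so an irreducible representation sends it to +I or -I (Schur).
This locks tr(u) to 2*cos(pi*alpha/7), alpha in 1..6, and tr(v) to 2*cos(pi*beta/31), beta in 1..30, on each component of irreducible characters.
Consistency of u^7 = (-1)^alpha I with v^31 = (-1)^beta I forces alpha = beta (mod 2).
count pairs: odd alpha (3 choices) x odd beta (15), plus even alpha (3) x even beta (15): 3*15 + 3*15 = 90.
That is 90 components of irreducible characters, and with the reducible (abelian) component the total is 91.

91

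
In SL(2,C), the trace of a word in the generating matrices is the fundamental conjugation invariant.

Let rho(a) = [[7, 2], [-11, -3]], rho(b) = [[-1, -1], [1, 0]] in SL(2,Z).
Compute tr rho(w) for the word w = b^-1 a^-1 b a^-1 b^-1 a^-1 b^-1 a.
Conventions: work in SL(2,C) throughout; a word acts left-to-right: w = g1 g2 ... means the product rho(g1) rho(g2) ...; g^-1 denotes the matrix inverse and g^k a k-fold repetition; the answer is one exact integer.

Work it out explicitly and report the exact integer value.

rho(b^-1) = [[0, 1], [-1, -1]]
... * rho(a^-1) = [[-3, -2], [11, 7]]  ->  [[11, 7], [-8, -5]]
... * rho(b) = [[-1, -1], [1, 0]]  ->  [[-4, -11], [3, 8]]
... * rho(a^-1) = [[-3, -2], [11, 7]]  ->  [[-109, -69], [79, 50]]
... * rho(b^-1) = [[0, 1], [-1, -1]]  ->  [[69, -40], [-50, 29]]
... * rho(a^-1) = [[-3, -2], [11, 7]]  ->  [[-647, -418], [469, 303]]
... * rho(b^-1) = [[0, 1], [-1, -1]]  ->  [[418, -229], [-303, 166]]
... * rho(a) = [[7, 2], [-11, -3]]  ->  [[5445, 1523], [-3947, -1104]]
tr = 5445 + -1104 = 4341

4341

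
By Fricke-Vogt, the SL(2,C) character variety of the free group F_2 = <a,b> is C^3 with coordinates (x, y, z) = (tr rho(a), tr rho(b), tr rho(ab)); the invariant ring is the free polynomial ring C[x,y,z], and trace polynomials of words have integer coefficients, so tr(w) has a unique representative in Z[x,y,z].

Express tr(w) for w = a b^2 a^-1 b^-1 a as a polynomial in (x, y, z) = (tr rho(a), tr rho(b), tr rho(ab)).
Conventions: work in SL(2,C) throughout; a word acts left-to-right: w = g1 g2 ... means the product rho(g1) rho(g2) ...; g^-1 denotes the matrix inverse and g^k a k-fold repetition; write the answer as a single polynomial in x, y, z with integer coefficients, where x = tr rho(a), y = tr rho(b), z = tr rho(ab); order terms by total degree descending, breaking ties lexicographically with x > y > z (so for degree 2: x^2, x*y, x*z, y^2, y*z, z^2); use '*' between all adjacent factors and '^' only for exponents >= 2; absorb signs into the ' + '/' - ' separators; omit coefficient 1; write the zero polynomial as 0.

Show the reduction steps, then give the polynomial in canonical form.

trace(a^2 b) = trace(a) * trace(b a) - trace(b)  (reduce the a square) = x*z - y
so trace(a^3 b) = trace(a) * trace(b a^2) - trace(b a)  (reduce the a square) = x^2*z - x*y - z
reduce: trace(a^2) = trace(a) * trace(a) - trace(1)  (reduce the a square) = x^2 - 2
trace(a^3) = trace(a) * trace(a^2) - trace(a)  (reduce the a square) = x^3 - 3*x
trace(a^2 b^2 a) = trace(b) * trace(a^3 b) - trace(a^3)  (reduce the b square) = x^2*y*z - x^3 - x*y^2 - y*z + 3*x
so trace(a b a b) = trace(b a) * trace(b a) - trace(1)  (split on b) = z^2 - 2
reduce: trace(b^2 a b a) = trace(b) * trace(a b a b) - trace(a b a)  (reduce the b square) = y*z^2 - x*z - y
reduce: trace(b a b) = trace(b) * trace(a b) - trace(a)  (reduce the b square) = y*z - x
trace(b^2 a b) = trace(b) * trace(b a b) - trace(b a)  (reduce the b square) = y^2*z - x*y - z
reduce: trace(a^2 b^2 a b) = trace(a) * trace(b^2 a b a) - trace(b^2 a b)  (reduce the a square) = x*y*z^2 - x^2*z - y^2*z + z
so trace(b^-1 a^2 b^2 a) = trace(a^2 b^2 a) * trace(b) - trace(a^2 b^2 a b)  (eliminate b^-1) = x^2*y^2*z - x^3*y - x*y^3 - x*y*z^2 + x^2*z + 3*x*y - z
trace(a b^2 a^-1 b^-1 a) = trace(b^-1 a^2 b^2) * trace(a) - trace(b^-1 a^2 b^2 a)  (eliminate a^-1) = -x^2*y^2*z + x^3*y + x*y^3 + x*y*z^2 - 4*x*y + z

-x^2*y^2*z + x^3*y + x*y^3 + x*y*z^2 - 4*x*y + z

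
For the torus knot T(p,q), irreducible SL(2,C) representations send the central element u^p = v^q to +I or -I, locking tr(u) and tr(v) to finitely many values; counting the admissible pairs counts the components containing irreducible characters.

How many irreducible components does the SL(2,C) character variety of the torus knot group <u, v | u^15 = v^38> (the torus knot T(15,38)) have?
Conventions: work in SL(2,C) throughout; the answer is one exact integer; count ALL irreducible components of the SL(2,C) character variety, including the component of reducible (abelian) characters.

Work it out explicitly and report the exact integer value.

260

Gamma = < u, v | u^15 = v^38 > (torus knot T(15,38)); the central element u^15 = v^38 acts as +I or -I in any irreducible SL(2,C) representation.
So on each irreducible component the traces are pinned: tr(u) = 2*cos(pi*alpha/15) with 1 <= alpha <= 14, tr(v) = 2*cos(pi*beta/38) with 1 <= beta <= 37.
Consistency of u^15 = (-1)^alpha I with v^38 = (-1)^beta I forces alpha = beta (mod 2).
Enumerate parity-matched pairs: 7*19 odd-odd plus 7*18 even-even gives 259.
That is 259 components of irreducible characters, and with the reducible (abelian) component the total is 260.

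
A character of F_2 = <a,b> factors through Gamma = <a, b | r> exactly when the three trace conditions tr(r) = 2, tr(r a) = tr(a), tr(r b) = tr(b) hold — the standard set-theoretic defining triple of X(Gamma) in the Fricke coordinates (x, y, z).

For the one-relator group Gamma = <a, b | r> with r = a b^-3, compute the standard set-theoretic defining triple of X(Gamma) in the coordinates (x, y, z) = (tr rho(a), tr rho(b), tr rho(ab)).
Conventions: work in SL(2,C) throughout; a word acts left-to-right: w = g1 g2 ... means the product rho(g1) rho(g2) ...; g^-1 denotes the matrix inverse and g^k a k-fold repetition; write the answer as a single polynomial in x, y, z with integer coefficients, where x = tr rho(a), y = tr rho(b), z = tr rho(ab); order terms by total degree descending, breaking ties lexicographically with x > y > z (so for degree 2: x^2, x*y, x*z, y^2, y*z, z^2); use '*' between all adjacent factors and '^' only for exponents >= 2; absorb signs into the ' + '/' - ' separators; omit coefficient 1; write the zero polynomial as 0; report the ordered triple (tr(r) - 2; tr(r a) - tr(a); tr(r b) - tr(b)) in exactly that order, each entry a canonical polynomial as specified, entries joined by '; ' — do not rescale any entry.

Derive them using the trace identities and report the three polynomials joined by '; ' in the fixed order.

tr(a b^-1) = tr(a) * tr(b) - tr(a b) = x*y - z
tr(b^-1 a b^-1) = tr(a b^-1) * tr(b) - tr(a) = x*y^2 - y*z - x
use: tr(a b^-3) = tr(b^-1 a b^-1) * tr(b) - tr(b^-1 a) = x*y^3 - y^2*z - 2*x*y + z
use: tr(a^2) = tr(a) * tr(a) - tr(1)   [square of a] = x^2 - 2
apply: tr(a^2 b) = tr(a) * tr(b a) - tr(b)   [square of a] = x*z - y
apply: tr(b^-1 a^2) = tr(a^2) * tr(b) - tr(a^2 b)   [inverse elimination on b] = x^2*y - x*z - y
apply: tr(a^2 b^-2) = tr(b^-1 a^2) * tr(b) - tr(b^-1 a^2 b)   [inverse elimination on b] = x^2*y^2 - x*y*z - x^2 - y^2 + 2
use: tr(a b^-3 a) = tr(a^2 b^-2) * tr(b) - tr(a^2 b^-1)   [inverse elimination on b] = x^2*y^3 - x*y^2*z - 2*x^2*y - y^3 + x*z + 3*y
assemble the triple (tr(r) - 2; tr(r a) - x; tr(r b) - y)

x*y^3 - y^2*z - 2*x*y + z - 2; x^2*y^3 - x*y^2*z - 2*x^2*y - y^3 + x*z - x + 3*y; x*y^2 - y*z - x - y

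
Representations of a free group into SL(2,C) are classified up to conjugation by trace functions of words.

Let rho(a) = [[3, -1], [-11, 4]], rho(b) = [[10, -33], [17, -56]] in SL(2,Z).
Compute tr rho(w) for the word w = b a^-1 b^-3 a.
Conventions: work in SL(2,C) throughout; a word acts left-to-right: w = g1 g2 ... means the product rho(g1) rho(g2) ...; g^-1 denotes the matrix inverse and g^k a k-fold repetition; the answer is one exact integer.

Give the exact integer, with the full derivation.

156954149

rho(b) = [[10, -33], [17, -56]]
... * rho(a^-1) = [[4, 1], [11, 3]]  ->  [[-323, -89], [-548, -151]]
... * rho(b^-1) = [[-56, 33], [-17, 10]]  ->  [[19601, -11549], [33255, -19594]]
... * rho(b^-1) = [[-56, 33], [-17, 10]]  ->  [[-901323, 531343], [-1529182, 901475]]
... * rho(b^-1) = [[-56, 33], [-17, 10]]  ->  [[41441257, -24430229], [70309117, -41448256]]
... * rho(a) = [[3, -1], [-11, 4]]  ->  [[393056290, -139162173], [666858167, -236102141]]
tr = 393056290 + -236102141 = 156954149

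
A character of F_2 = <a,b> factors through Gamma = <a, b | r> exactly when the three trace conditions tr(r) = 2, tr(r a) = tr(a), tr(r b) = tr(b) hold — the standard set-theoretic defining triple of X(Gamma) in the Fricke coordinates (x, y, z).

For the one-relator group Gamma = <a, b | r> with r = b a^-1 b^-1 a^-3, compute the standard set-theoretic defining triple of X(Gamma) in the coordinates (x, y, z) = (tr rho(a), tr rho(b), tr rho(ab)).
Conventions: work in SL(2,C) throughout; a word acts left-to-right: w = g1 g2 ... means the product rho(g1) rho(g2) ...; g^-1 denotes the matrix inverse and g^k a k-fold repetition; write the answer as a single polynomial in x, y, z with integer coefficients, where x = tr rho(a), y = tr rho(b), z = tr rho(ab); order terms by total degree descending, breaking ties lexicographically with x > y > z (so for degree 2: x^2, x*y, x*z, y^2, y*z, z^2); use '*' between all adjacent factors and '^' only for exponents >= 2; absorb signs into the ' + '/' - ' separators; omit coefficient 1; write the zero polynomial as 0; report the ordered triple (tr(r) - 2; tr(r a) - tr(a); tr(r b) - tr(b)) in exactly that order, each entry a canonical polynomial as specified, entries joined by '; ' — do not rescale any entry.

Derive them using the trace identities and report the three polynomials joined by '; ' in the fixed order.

x^3*y*z - x^2*y^2 - x^2*z^2 - x*y*z + x^2 + y^2 + z^2 - 4; x^2*y*z - x*y^2 - x*z^2; x^3*y^2*z - x^2*y^3 - x^2*y*z^2 - x^3*z - x*y^2*z + 2*x^2*y + y^3 + y*z^2 + 2*x*z - 4*y

tr(a^-1) = tr(a) = x
reduce: tr(b a b) = tr(b) tr(a b) - tr(a)   [square of b] = y*z - x
tr(b a b a) = tr(a b) tr(a b) - tr(1)   [split at a repeated a] = z^2 - 2
tr(a b a^-1 b) = tr(b a b) tr(a) - tr(b a b a)   [inverse elimination on a] = x*y*z - x^2 - z^2 + 2
so tr(b a^-1 b^-1 a) = tr(a b a^-1) tr(b) - tr(a b a^-1 b)   [inverse elimination on b] = -x*y*z + x^2 + y^2 + z^2 - 2
tr(a^-1 b a^-1 b^-1) = tr(b a^-1 b^-1) tr(a) - tr(b a^-1 b^-1 a)   [inverse elimination on a] = x*y*z - y^2 - z^2 + 2
tr(a^-2 b a^-1 b^-1) = tr(a^-1 b a^-1 b^-1) tr(a) - tr(a^-1 b a^-1 b^-1 a)   [inverse elimination on a] = x^2*y*z - x*y^2 - x*z^2 + x
tr(b a^-1 b^-1 a^-3) = tr(a^-2 b a^-1 b^-1) tr(a) - tr(a^-2 b a^-1 b^-1 a)   [inverse elimination on a] = x^3*y*z - x^2*y^2 - x^2*z^2 - x*y*z + x^2 + y^2 + z^2 - 2
so tr(b a^-1) = tr(b) tr(a) - tr(b a) = x*y - z
tr(a^-2 b) = tr(b a^-1) tr(a) - tr(b) = x^2*y - x*z - y
tr(b^2) = tr(b) tr(b) - tr(1) = y^2 - 2
tr(b^2 a b) = tr(b) tr(b a b) - tr(b a) = y^2*z - x*y - z
reduce: tr(a b a) = tr(a) tr(b a) - tr(b) = x*z - y
reduce: tr(b^2 a b a) = tr(b) tr(a b a b) - tr(a b a) = y*z^2 - x*z - y
tr(a^-1 b^2 a b) = tr(b^2 a b) tr(a) - tr(b^2 a b a) = x*y^2*z - x^2*y - y*z^2 + y
reduce: tr(a^-1 b^2 a b^-1) = tr(a^-1 b^2 a) tr(b) - tr(a^-1 b^2 a b) = -x*y^2*z + x^2*y + y^3 + y*z^2 - 3*y
so tr(b^-1 a^-2 b^2 a) = tr(a^-1 b^2 a b^-1) tr(a) - tr(a^-1 b^2 a b^-1 a) = -x^2*y^2*z + x^3*y + x*y^3 + x*y*z^2 - 3*x*y - z
so tr(a^-2 b^2 a^-1 b^-1) = tr(b^-1 a^-2 b^2) tr(a) - tr(b^-1 a^-2 b^2 a) = x^2*y^2*z - x*y^3 - x*y*z^2 - x^2*z + 2*x*y + z
reduce: tr(b^2 a^-1) = tr(b^2) tr(a) - tr(b^2 a) = x*y^2 - y*z - x
reduce: tr(a^-1 b^2 a^-1) = tr(b^2 a^-1) tr(a) - tr(b^2) = x^2*y^2 - x*y*z - x^2 - y^2 + 2
reduce: tr(b^3) = tr(b) tr(b^2) - tr(b) = y^3 - 3*y
tr(b a^-1 b^2) = tr(b^3) tr(a) - tr(b^3 a) = x*y^3 - y^2*z - 2*x*y + z
reduce: tr(a^-1 b^2 a^-1 b) = tr(b a^-1 b^2) tr(a) - tr(b a^-1 b^2 a) = x^2*y^3 - 2*x*y^2*z - x^2*y + y*z^2 + x*z - y
reduce: tr(a^-1 b^2 a^-1 b^-1) = tr(a^-1 b^2 a^-1) tr(b) - tr(a^-1 b^2 a^-1 b) = x*y^2*z - y^3 - y*z^2 - x*z + 3*y
tr(b a^-1 b^-1 a^-3 b) = tr(a^-2 b^2 a^-1 b^-1) tr(a) - tr(a^-2 b^2 a^-1 b^-1 a) = x^3*y^2*z - x^2*y^3 - x^2*y*z^2 - x^3*z - x*y^2*z + 2*x^2*y + y^3 + y*z^2 + 2*x*z - 3*y
assemble the triple (tr(r) - 2; tr(r a) - x; tr(r b) - y)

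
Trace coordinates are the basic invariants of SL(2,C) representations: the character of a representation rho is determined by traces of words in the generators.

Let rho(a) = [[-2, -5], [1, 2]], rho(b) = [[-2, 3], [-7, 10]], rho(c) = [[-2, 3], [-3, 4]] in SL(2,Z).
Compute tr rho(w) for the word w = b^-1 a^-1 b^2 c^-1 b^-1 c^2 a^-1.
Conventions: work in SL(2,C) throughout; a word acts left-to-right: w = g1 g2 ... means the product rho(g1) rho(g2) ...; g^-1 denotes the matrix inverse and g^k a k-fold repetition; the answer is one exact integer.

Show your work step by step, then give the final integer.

rho(b^-1) = [[10, -3], [7, -2]]
... * rho(a^-1) = [[2, 5], [-1, -2]]  ->  [[23, 56], [16, 39]]
... * rho(b) = [[-2, 3], [-7, 10]]  ->  [[-438, 629], [-305, 438]]
... * rho(b) = [[-2, 3], [-7, 10]]  ->  [[-3527, 4976], [-2456, 3465]]
... * rho(c^-1) = [[4, -3], [3, -2]]  ->  [[820, 629], [571, 438]]
... * rho(b^-1) = [[10, -3], [7, -2]]  ->  [[12603, -3718], [8776, -2589]]
... * rho(c) = [[-2, 3], [-3, 4]]  ->  [[-14052, 22937], [-9785, 15972]]
... * rho(c) = [[-2, 3], [-3, 4]]  ->  [[-40707, 49592], [-28346, 34533]]
... * rho(a^-1) = [[2, 5], [-1, -2]]  ->  [[-131006, -302719], [-91225, -210796]]
tr = -131006 + -210796 = -341802

-341802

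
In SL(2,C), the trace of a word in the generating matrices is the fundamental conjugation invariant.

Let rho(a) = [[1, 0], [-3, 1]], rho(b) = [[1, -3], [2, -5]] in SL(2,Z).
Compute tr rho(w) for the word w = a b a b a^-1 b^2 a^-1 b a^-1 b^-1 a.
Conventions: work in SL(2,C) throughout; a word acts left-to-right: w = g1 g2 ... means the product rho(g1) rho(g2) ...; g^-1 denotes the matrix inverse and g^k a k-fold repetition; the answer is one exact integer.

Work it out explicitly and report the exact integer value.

-527602

rho(a) = [[1, 0], [-3, 1]]
... * rho(b) = [[1, -3], [2, -5]]  ->  [[1, -3], [-1, 4]]
... * rho(a) = [[1, 0], [-3, 1]]  ->  [[10, -3], [-13, 4]]
... * rho(b) = [[1, -3], [2, -5]]  ->  [[4, -15], [-5, 19]]
... * rho(a^-1) = [[1, 0], [3, 1]]  ->  [[-41, -15], [52, 19]]
... * rho(b) = [[1, -3], [2, -5]]  ->  [[-71, 198], [90, -251]]
... * rho(b) = [[1, -3], [2, -5]]  ->  [[325, -777], [-412, 985]]
... * rho(a^-1) = [[1, 0], [3, 1]]  ->  [[-2006, -777], [2543, 985]]
... * rho(b) = [[1, -3], [2, -5]]  ->  [[-3560, 9903], [4513, -12554]]
... * rho(a^-1) = [[1, 0], [3, 1]]  ->  [[26149, 9903], [-33149, -12554]]
... * rho(b^-1) = [[-5, 3], [-2, 1]]  ->  [[-150551, 88350], [190853, -112001]]
... * rho(a) = [[1, 0], [-3, 1]]  ->  [[-415601, 88350], [526856, -112001]]
tr = -415601 + -112001 = -527602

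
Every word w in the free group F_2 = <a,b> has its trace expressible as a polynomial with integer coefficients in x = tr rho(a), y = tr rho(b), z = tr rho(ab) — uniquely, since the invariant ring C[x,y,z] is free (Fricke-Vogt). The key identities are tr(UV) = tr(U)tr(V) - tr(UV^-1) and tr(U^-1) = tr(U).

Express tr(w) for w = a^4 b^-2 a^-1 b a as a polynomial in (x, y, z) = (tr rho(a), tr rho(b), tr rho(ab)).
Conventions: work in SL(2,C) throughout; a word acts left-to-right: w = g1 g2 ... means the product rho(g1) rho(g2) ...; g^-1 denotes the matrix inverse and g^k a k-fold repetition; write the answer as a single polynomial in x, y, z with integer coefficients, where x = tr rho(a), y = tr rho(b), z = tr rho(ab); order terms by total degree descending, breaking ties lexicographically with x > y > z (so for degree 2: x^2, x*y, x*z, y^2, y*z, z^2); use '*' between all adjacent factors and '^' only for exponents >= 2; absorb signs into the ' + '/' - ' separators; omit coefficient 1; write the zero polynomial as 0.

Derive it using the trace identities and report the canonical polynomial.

-x^5*y^2*z + x^6*y + x^4*y^3 + x^4*y*z^2 + 3*x^3*y^2*z - 6*x^4*y - 3*x^2*y^3 - 3*x^2*y*z^2 - x^3*z - x*y^2*z + 10*x^2*y + y^3 + y*z^2 + 2*x*z - 3*y

tr(b a^2) = tr(a) * tr(b a) - tr(b)   [square of a] = x*z - y
tr(a^2 b a) = tr(a) * tr(b a^2) - tr(b a)   [square of a] = x^2*z - x*y - z
tr(b a^4) = tr(a) * tr(a^2 b a) - tr(a^2 b)   [square of a] = x^3*z - x^2*y - 2*x*z + y
tr(a^2) = tr(a) * tr(a) - tr(1)   [square of a] = x^2 - 2
tr(a^3) = tr(a) * tr(a^2) - tr(a)   [square of a] = x^3 - 3*x
tr(a^4) = tr(a) * tr(a^3) - tr(a^2)   [square of a] = x^4 - 4*x^2 + 2
tr(a^2 b^2 a^2) = tr(b) * tr(a^4 b) - tr(a^4)   [square of b] = x^3*y*z - x^4 - x^2*y^2 - 2*x*y*z + 4*x^2 + y^2 - 2
tr(b^2 a^2) = tr(b) * tr(a^2 b) - tr(a^2)   [square of b] = x*y*z - x^2 - y^2 + 2
tr(b^2 a) = tr(b) * tr(a b) - tr(a)   [square of b] = y*z - x
tr(a^2 b^2 a) = tr(a) * tr(b^2 a^2) - tr(b^2 a)   [square of a] = x^2*y*z - x^3 - x*y^2 - y*z + 3*x
tr(b a^5 b) = tr(a) * tr(a^2 b^2 a^2) - tr(a^2 b^2 a)   [square of a] = x^4*y*z - x^5 - x^3*y^2 - 3*x^2*y*z + 5*x^3 + 2*x*y^2 + y*z - 5*x
tr(b a b a) = tr(a b) * tr(a b) - tr(1)   [split at a repeated a] = z^2 - 2
tr(b a b a^2) = tr(a) * tr(b a b a) - tr(b a b)   [square of a] = x*z^2 - y*z - x
tr(a b a b a^2) = tr(a) * tr(b a b a^2) - tr(b a b a)   [square of a] = x^2*z^2 - x*y*z - x^2 - z^2 + 2
tr(b a b a^4) = tr(a) * tr(a b a b a^2) - tr(a b a b a)   [square of a] = x^3*z^2 - x^2*y*z - x^3 - 2*x*z^2 + y*z + 3*x
tr(b a^5 b a) = tr(a) * tr(b a b a^4) - tr(b a b a^3)   [square of a] = x^4*z^2 - x^3*y*z - x^4 - 3*x^2*z^2 + 2*x*y*z + 4*x^2 + z^2 - 2
tr(a^-1 b a^5 b) = tr(b a^5 b) * tr(a) - tr(b a^5 b a)   [inverse elimination on a] = x^5*y*z - x^6 - x^4*y^2 - x^4*z^2 - 2*x^3*y*z + 6*x^4 + 2*x^2*y^2 + 3*x^2*z^2 - x*y*z - 9*x^2 - z^2 + 2
tr(a^-1 b a^5 b^-1) = tr(a^-1 b a^5) * tr(b) - tr(a^-1 b a^5 b)   [inverse elimination on b] = -x^5*y*z + x^6 + x^4*y^2 + x^4*z^2 + 3*x^3*y*z - 6*x^4 - 3*x^2*y^2 - 3*x^2*z^2 - x*y*z + 9*x^2 + y^2 + z^2 - 2
tr(a^4 b^-2 a^-1 b a) = tr(a^-1 b a^5 b^-1) * tr(b) - tr(a^-1 b a^5)   [inverse elimination on b] = -x^5*y^2*z + x^6*y + x^4*y^3 + x^4*y*z^2 + 3*x^3*y^2*z - 6*x^4*y - 3*x^2*y^3 - 3*x^2*y*z^2 - x^3*z - x*y^2*z + 10*x^2*y + y^3 + y*z^2 + 2*x*z - 3*y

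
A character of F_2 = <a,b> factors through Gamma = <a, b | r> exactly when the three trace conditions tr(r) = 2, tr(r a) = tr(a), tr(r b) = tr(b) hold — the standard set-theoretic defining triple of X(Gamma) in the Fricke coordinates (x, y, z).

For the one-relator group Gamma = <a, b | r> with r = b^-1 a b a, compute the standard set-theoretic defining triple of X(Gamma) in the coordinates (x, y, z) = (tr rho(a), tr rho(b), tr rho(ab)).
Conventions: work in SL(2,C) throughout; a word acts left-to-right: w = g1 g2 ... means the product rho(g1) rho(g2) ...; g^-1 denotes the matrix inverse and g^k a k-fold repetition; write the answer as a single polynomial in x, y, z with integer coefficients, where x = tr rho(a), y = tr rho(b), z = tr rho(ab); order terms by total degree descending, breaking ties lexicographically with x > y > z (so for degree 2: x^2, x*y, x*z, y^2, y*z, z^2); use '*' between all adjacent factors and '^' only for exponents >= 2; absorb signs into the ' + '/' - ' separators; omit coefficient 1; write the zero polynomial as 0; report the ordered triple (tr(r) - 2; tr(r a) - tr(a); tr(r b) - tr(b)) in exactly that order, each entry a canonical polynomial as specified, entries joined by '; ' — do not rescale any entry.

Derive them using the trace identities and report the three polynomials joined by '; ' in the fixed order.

x*y*z - y^2 - z^2; x^2*y*z - x*y^2 - x*z^2; x*z - 2*y

apply: trace(a b a) = trace(a) trace(b a) - trace(b)  (reduce the a square) = x*z - y
apply: trace(a b a b) = trace(a b) trace(a b) - trace(1)  (split on a) = z^2 - 2
apply: trace(b^-1 a b a) = trace(a b a) trace(b) - trace(a b a b)  (eliminate b^-1) = x*y*z - y^2 - z^2 + 2
trace(a b a^2) = trace(a) trace(a b a) - trace(a b) = x^2*z - x*y - z
apply: trace(b a b) = trace(b) trace(a b) - trace(a) = y*z - x
apply: trace(a b a^2 b) = trace(a) trace(b a b a) - trace(b a b) = x*z^2 - y*z - x
use: trace(b^-1 a b a^2) = trace(a b a^2) trace(b) - trace(a b a^2 b) = x^2*y*z - x*y^2 - x*z^2 + x
assemble the triple (trace(r) - 2; trace(r a) - x; trace(r b) - y)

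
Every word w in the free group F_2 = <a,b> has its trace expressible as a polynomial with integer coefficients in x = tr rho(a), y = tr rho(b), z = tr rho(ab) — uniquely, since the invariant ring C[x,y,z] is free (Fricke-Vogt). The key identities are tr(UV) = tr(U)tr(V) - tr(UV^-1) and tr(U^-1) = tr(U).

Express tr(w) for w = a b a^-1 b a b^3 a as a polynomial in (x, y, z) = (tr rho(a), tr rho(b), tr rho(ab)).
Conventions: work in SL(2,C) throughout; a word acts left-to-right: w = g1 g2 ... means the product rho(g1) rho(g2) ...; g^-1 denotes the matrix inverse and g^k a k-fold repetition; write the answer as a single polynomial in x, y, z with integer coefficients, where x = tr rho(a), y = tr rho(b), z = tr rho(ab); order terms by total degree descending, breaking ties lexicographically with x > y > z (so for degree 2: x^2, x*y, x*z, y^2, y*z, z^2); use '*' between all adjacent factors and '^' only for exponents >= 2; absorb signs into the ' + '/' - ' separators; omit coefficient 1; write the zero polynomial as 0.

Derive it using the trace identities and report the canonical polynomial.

next, trace(a b a b) = trace(b a) * trace(b a) - trace(1) = z^2 - 2
next, trace(a b a) = trace(a) * trace(b a) - trace(b) = x*z - y
trace(a b^2 a b) = trace(b) * trace(a b a b) - trace(a b a) = y*z^2 - x*z - y
next, trace(b^2 a) = trace(b) * trace(a b) - trace(a) = y*z - x
trace(b^2) = trace(b) * trace(b) - trace(1) = y^2 - 2
next, trace(a b^2 a) = trace(a) * trace(b^2 a) - trace(b^2) = x*y*z - x^2 - y^2 + 2
and trace(a b^2 a b^2) = trace(b) * trace(a b^2 a b) - trace(a b^2 a) = y^2*z^2 - 2*x*y*z + x^2 - 2
and trace(b^2 a b^3 a) = trace(b) * trace(a b^2 a b^2) - trace(a b^2 a b) = y^3*z^2 - 2*x*y^2*z + x^2*y - y*z^2 + x*z - y
trace(b a b^2) = trace(b) * trace(a b^2) - trace(a b) = y^2*z - x*y - z
and trace(b^3 a b) = trace(b) * trace(b a b^2) - trace(b a b) = y^3*z - x*y^2 - 2*y*z + x
trace(b^2 a b^3) = trace(b) * trace(b^3 a b) - trace(b^3 a) = y^4*z - x*y^3 - 3*y^2*z + 2*x*y + z
trace(b a b^3 a^2 b) = trace(a) * trace(b^2 a b^3 a) - trace(b^2 a b^3) = x*y^3*z^2 - 2*x^2*y^2*z - y^4*z + x^3*y + x*y^3 - x*y*z^2 + x^2*z + 3*y^2*z - 3*x*y - z
trace(b a b a b a) = trace(b a) * trace(b a b a) - trace(b^-1 a^-1) = z^3 - 3*z
next, trace(a^2 b a b a b) = trace(a) * trace(b a b a b a) - trace(b a b a b) = x*z^3 - y*z^2 - 2*x*z + y
trace(b a b a^2) = trace(a) * trace(b a b a) - trace(b a b) = x*z^2 - y*z - x
trace(a^2 b a b a) = trace(a) * trace(b a b a^2) - trace(b a b a) = x^2*z^2 - x*y*z - x^2 - z^2 + 2
and trace(a^2 b a b a b^2) = trace(b) * trace(a^2 b a b a b) - trace(a^2 b a b a) = x*y*z^3 - x^2*z^2 - y^2*z^2 - x*y*z + x^2 + y^2 + z^2 - 2
and trace(b a b^3 a^2 b a) = trace(b) * trace(a^2 b a b a b^2) - trace(a^2 b a b a b) = x*y^2*z^3 - x^2*y*z^2 - y^3*z^2 - x*y^2*z - x*z^3 + x^2*y + y^3 + 2*y*z^2 + 2*x*z - 3*y
next, trace(a b a^-1 b a b^3 a) = trace(b a b^3 a^2 b) * trace(a) - trace(b a b^3 a^2 b a) = x^2*y^3*z^2 - 2*x^3*y^2*z - x*y^4*z - x*y^2*z^3 + x^4*y + x^2*y^3 + y^3*z^2 + x^3*z + 4*x*y^2*z + x*z^3 - 4*x^2*y - y^3 - 2*y*z^2 - 3*x*z + 3*y

x^2*y^3*z^2 - 2*x^3*y^2*z - x*y^4*z - x*y^2*z^3 + x^4*y + x^2*y^3 + y^3*z^2 + x^3*z + 4*x*y^2*z + x*z^3 - 4*x^2*y - y^3 - 2*y*z^2 - 3*x*z + 3*y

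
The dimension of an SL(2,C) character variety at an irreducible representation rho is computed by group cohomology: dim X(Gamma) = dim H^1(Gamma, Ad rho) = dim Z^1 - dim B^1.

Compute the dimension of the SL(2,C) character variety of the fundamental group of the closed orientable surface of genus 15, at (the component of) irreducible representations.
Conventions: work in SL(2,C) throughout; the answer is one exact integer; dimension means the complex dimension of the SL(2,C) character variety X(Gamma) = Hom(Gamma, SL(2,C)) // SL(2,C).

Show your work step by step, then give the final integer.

84

The genus-15 surface group: 2g = 30 generators, one relator prod [a_i, b_i].
Unconstrained cocycle data is one sl_2 vector per generator (90 dimensions), cut by the relator condition d_2(z) = 0.
d_2 is surjective at irreducible rho (its cokernel H^2 is dual to H^0 = 0), so dim Z^1 = 90 - 3 = 87.
dim B^1 = 3 (coboundaries, injective at irreducible rho).
Hence dim X = 87 - 3 = 84.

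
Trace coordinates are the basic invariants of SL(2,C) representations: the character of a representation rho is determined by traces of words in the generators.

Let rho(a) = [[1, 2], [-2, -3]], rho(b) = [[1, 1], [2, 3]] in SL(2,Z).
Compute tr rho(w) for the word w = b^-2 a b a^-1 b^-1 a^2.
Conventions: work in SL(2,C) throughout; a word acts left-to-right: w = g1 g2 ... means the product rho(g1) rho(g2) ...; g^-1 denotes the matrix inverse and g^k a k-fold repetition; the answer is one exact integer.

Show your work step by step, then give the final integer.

rho(b^-1) = [[3, -1], [-2, 1]]
... * rho(b^-1) = [[3, -1], [-2, 1]]  ->  [[11, -4], [-8, 3]]
... * rho(a) = [[1, 2], [-2, -3]]  ->  [[19, 34], [-14, -25]]
... * rho(b) = [[1, 1], [2, 3]]  ->  [[87, 121], [-64, -89]]
... * rho(a^-1) = [[-3, -2], [2, 1]]  ->  [[-19, -53], [14, 39]]
... * rho(b^-1) = [[3, -1], [-2, 1]]  ->  [[49, -34], [-36, 25]]
... * rho(a) = [[1, 2], [-2, -3]]  ->  [[117, 200], [-86, -147]]
... * rho(a) = [[1, 2], [-2, -3]]  ->  [[-283, -366], [208, 269]]
tr = -283 + 269 = -14

-14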